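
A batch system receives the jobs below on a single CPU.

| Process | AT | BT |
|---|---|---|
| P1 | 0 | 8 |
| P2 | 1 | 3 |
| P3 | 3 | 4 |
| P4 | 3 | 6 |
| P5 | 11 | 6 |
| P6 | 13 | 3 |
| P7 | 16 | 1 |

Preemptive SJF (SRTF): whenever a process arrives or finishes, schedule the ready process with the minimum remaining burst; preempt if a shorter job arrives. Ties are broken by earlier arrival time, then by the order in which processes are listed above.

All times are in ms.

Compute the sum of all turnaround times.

69

Gantt: | P1 0-1 | P2 1-4 | P3 4-8 | P4 8-14 | P6 14-17 | P7 17-18 | P5 18-24 | P1 24-31 |
Completion: P1=31  P2=4  P3=8  P4=14  P5=24  P6=17  P7=18
Turnaround = completion − arrival: P1=31, P2=3, P3=5, P4=11, P5=13, P6=4, P7=2
Total turnaround = 31 + 3 + 5 + 11 + 13 + 4 + 2 = 69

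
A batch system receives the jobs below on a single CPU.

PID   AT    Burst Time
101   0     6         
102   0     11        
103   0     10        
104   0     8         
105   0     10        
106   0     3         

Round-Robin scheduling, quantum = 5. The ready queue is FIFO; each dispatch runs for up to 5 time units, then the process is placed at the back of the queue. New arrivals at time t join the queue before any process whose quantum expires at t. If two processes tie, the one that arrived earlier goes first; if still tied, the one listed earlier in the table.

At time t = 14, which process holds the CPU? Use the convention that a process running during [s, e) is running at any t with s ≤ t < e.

103

Gantt: | 101 0-5 | 102 5-10 | 103 10-15 | 104 15-20 | 105 20-25 | 106 25-28 | 101 28-29 | 102 29-34 | 103 34-39 | 104 39-42 | 105 42-47 | 102 47-48 |
Completion: 101=29  102=48  103=39  104=42  105=47  106=28
Turnaround (C−A): 101=29  102=48  103=39  104=42  105=47  106=28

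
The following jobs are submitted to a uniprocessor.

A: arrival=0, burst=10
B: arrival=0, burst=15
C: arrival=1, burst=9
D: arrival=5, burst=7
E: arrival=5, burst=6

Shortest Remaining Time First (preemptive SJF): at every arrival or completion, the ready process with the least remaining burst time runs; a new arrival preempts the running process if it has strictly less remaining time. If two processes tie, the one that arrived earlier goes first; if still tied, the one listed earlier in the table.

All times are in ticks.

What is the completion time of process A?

10

Schedule: | A 0-10 | E 10-16 | D 16-23 | C 23-32 | B 32-47 |
Completion: A=10  B=47  C=32  D=23  E=16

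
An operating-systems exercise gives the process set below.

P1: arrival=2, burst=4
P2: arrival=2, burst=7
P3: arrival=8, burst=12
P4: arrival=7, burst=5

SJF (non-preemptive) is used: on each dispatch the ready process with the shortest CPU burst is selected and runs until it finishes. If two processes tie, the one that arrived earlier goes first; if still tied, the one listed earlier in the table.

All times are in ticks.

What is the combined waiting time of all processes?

Schedule: | idle 0-2 | P1 2-6 | P2 6-13 | P4 13-18 | P3 18-30 |
Completion: P1=6  P2=13  P3=30  P4=18
Waiting = turnaround − burst: P1=0, P2=4, P3=10, P4=6
Total waiting = 0 + 4 + 10 + 6 = 20

20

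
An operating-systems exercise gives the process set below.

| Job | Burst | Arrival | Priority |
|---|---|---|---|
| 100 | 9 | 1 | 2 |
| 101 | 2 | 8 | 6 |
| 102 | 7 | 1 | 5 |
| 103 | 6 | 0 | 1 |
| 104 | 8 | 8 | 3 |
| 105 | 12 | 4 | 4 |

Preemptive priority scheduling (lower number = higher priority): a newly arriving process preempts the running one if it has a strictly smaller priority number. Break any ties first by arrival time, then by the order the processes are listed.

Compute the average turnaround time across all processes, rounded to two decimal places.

Gantt: | 103 0-6 | 100 6-15 | 104 15-23 | 105 23-35 | 102 35-42 | 101 42-44 |
Completion: 100=15  101=44  102=42  103=6  104=23  105=35
Turnaround (C−A): 100=14  101=36  102=41  103=6  104=15  105=31
Turnaround times: 100=14, 101=36, 102=41, 103=6, 104=15, 105=31
Average turnaround = (14+36+41+6+15+31) / 6 = 143/6 = 23.83

23.83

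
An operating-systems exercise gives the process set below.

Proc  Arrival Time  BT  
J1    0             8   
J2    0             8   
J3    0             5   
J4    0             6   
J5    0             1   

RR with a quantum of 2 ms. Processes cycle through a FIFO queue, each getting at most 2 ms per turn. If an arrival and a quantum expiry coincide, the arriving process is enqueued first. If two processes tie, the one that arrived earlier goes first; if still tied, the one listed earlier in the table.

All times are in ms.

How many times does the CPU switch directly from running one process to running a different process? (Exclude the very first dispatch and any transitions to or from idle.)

Schedule: | J1 0-2 | J2 2-4 | J3 4-6 | J4 6-8 | J5 8-9 | J1 9-11 | J2 11-13 | J3 13-15 | J4 15-17 | J1 17-19 | J2 19-21 | J3 21-22 | J4 22-24 | J1 24-26 | J2 26-28 |
Completion: J1=26  J2=28  J3=22  J4=24  J5=9

14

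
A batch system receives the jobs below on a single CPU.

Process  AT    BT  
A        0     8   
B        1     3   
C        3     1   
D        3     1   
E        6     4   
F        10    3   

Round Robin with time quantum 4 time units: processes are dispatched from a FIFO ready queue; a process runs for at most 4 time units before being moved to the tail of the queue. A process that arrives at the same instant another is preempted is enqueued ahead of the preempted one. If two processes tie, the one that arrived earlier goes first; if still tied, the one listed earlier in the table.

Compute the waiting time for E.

7

Timeline: | A 0-4 | B 4-7 | C 7-8 | D 8-9 | A 9-13 | E 13-17 | F 17-20 |
Completion: A=13  B=7  C=8  D=9  E=17  F=20
Waiting(E) = turnaround − burst = 11 − 4 = 7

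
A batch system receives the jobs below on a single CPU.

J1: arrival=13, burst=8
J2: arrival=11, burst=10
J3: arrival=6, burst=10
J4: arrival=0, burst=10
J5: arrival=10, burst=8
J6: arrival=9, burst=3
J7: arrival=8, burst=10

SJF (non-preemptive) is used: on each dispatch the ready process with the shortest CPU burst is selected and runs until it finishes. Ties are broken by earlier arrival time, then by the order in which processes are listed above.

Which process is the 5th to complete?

J3

Schedule: | J4 0-10 | J6 10-13 | J5 13-21 | J1 21-29 | J3 29-39 | J7 39-49 | J2 49-59 |
Completion: J1=29  J2=59  J3=39  J4=10  J5=21  J6=13  J7=49
Turnaround (C−A): J1=16  J2=48  J3=33  J4=10  J5=11  J6=4  J7=41
Finish order: J4 → J6 → J5 → J1 → J3 → J7 → J2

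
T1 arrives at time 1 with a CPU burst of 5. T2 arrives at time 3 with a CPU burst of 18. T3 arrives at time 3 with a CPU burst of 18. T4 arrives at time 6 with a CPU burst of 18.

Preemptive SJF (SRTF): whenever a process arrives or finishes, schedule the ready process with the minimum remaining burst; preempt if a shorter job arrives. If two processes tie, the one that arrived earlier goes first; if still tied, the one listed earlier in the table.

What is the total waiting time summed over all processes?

60

Schedule: | idle 0-1 | T1 1-6 | T2 6-24 | T3 24-42 | T4 42-60 |
Completion: T1=6  T2=24  T3=42  T4=60
Turnaround (C−A): T1=5  T2=21  T3=39  T4=54
Waiting = turnaround − burst: T1=0, T2=3, T3=21, T4=36
Total waiting = 0 + 3 + 21 + 36 = 60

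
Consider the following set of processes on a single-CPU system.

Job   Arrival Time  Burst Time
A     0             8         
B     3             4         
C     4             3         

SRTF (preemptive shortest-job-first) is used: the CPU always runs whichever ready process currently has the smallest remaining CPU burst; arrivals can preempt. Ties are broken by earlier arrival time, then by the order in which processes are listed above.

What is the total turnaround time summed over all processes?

25

Timeline: | A 0-3 | B 3-7 | C 7-10 | A 10-15 |
Completion: A=15  B=7  C=10
Turnaround = completion − arrival: A=15, B=4, C=6
Total turnaround = 15 + 4 + 6 = 25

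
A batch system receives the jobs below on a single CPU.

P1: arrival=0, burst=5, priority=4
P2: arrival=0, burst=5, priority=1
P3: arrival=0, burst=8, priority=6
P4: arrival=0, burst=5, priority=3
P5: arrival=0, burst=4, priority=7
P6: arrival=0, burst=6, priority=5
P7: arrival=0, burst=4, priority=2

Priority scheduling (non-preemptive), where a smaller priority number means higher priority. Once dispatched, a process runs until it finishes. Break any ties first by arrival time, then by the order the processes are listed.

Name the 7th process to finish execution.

Timeline: | P2 0-5 | P7 5-9 | P4 9-14 | P1 14-19 | P6 19-25 | P3 25-33 | P5 33-37 |
Completion: P1=19  P2=5  P3=33  P4=14  P5=37  P6=25  P7=9
Turnaround (C−A): P1=19  P2=5  P3=33  P4=14  P5=37  P6=25  P7=9
Finish order: P2 → P7 → P4 → P1 → P6 → P3 → P5

P5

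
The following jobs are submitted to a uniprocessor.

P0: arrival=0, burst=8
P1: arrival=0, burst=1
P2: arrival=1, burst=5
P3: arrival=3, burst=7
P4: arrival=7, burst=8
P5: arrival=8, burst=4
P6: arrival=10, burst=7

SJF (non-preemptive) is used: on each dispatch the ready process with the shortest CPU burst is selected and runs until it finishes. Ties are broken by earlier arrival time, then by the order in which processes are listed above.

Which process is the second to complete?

P2

Schedule: | P1 0-1 | P2 1-6 | P3 6-13 | P5 13-17 | P6 17-24 | P0 24-32 | P4 32-40 |
Completion: P0=32  P1=1  P2=6  P3=13  P4=40  P5=17  P6=24
Finish order: P1 → P2 → P3 → P5 → P6 → P0 → P4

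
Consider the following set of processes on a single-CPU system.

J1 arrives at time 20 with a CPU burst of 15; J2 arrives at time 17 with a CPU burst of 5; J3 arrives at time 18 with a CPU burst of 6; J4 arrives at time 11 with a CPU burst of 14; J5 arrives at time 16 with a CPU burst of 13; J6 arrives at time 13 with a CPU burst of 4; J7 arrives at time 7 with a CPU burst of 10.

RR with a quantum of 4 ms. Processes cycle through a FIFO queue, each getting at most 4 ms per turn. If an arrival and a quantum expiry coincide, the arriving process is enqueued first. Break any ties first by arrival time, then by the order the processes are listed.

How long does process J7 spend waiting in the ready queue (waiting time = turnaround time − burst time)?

24

Gantt: | idle 0-7 | J7 7-11 | J4 11-15 | J7 15-19 | J6 19-23 | J4 23-27 | J5 27-31 | J2 31-35 | J3 35-39 | J7 39-41 | J1 41-45 | J4 45-49 | J5 49-53 | J2 53-54 | J3 54-56 | J1 56-60 | J4 60-62 | J5 62-66 | J1 66-70 | J5 70-71 | J1 71-74 |
Completion: J1=74  J2=54  J3=56  J4=62  J5=71  J6=23  J7=41
Turnaround (C−A): J1=54  J2=37  J3=38  J4=51  J5=55  J6=10  J7=34
Waiting(J7) = turnaround − burst = 34 − 10 = 24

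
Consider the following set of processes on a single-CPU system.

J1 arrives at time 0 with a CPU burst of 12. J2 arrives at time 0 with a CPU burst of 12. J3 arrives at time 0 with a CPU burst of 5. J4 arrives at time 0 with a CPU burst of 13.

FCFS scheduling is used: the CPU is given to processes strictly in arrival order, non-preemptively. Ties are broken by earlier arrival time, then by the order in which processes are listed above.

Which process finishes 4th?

J4

Gantt: | J1 0-12 | J2 12-24 | J3 24-29 | J4 29-42 |
Completion: J1=12  J2=24  J3=29  J4=42
Finish order: J1 → J2 → J3 → J4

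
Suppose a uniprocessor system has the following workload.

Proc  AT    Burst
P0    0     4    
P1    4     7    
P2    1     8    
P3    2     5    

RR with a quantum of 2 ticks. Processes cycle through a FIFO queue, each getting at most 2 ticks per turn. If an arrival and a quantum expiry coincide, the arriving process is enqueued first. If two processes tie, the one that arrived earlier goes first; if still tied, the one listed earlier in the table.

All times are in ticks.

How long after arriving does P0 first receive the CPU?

0

Gantt: | P0 0-2 | P2 2-4 | P3 4-6 | P0 6-8 | P1 8-10 | P2 10-12 | P3 12-14 | P1 14-16 | P2 16-18 | P3 18-19 | P1 19-21 | P2 21-23 | P1 23-24 |
Completion: P0=8  P1=24  P2=23  P3=19
Response(P0) = first start − arrival = 0 − 0 = 0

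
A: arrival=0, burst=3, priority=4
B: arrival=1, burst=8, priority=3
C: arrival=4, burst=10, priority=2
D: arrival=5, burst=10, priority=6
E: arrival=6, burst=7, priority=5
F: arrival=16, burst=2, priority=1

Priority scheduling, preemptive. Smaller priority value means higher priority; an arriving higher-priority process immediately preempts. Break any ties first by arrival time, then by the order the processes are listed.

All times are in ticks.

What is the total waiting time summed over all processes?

Gantt: | A 0-1 | B 1-4 | C 4-14 | B 14-16 | F 16-18 | B 18-21 | A 21-23 | E 23-30 | D 30-40 |
Completion: A=23  B=21  C=14  D=40  E=30  F=18
Turnaround (C−A): A=23  B=20  C=10  D=35  E=24  F=2
Waiting = turnaround − burst: A=20, B=12, C=0, D=25, E=17, F=0
Total waiting = 20 + 12 + 0 + 25 + 17 + 0 = 74

74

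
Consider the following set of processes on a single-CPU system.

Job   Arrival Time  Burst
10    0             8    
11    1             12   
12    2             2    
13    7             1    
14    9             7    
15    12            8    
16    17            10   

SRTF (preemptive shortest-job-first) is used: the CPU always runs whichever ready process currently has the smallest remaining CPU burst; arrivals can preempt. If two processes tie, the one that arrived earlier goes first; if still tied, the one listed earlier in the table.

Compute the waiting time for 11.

35

Gantt: | 10 0-2 | 12 2-4 | 10 4-7 | 13 7-8 | 10 8-11 | 14 11-18 | 15 18-26 | 16 26-36 | 11 36-48 |
Completion: 10=11  11=48  12=4  13=8  14=18  15=26  16=36
Turnaround (C−A): 10=11  11=47  12=2  13=1  14=9  15=14  16=19
Waiting(11) = turnaround − burst = 47 − 12 = 35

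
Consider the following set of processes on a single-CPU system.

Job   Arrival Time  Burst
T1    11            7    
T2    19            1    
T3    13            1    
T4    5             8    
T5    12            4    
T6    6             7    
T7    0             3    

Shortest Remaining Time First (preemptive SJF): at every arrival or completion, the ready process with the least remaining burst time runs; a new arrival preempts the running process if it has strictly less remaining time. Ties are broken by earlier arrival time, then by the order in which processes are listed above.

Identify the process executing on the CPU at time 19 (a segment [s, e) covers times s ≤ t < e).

T2

Schedule: | T7 0-3 | idle 3-5 | T4 5-13 | T3 13-14 | T5 14-18 | T6 18-19 | T2 19-20 | T6 20-26 | T1 26-33 |
Completion: T1=33  T2=20  T3=14  T4=13  T5=18  T6=26  T7=3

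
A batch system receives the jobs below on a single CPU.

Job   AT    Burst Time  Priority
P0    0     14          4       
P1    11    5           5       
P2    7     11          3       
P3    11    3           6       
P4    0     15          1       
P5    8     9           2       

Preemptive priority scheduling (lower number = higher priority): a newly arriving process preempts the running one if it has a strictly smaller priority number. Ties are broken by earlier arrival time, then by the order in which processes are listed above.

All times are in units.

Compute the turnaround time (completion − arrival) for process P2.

28

Gantt: | P4 0-15 | P5 15-24 | P2 24-35 | P0 35-49 | P1 49-54 | P3 54-57 |
Completion: P0=49  P1=54  P2=35  P3=57  P4=15  P5=24
Turnaround (C−A): P0=49  P1=43  P2=28  P3=46  P4=15  P5=16
Turnaround(P2) = completion − arrival = 35 − 7 = 28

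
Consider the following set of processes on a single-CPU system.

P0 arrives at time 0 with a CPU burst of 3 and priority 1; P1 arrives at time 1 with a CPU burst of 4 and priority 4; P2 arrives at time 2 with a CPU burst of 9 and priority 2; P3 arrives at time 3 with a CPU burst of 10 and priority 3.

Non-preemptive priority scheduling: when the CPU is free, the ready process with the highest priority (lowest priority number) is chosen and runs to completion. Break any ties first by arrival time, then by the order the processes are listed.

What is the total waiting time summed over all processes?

31

Schedule: | P0 0-3 | P2 3-12 | P3 12-22 | P1 22-26 |
Completion: P0=3  P1=26  P2=12  P3=22
Turnaround (C−A): P0=3  P1=25  P2=10  P3=19
Waiting = turnaround − burst: P0=0, P1=21, P2=1, P3=9
Total waiting = 0 + 21 + 1 + 9 = 31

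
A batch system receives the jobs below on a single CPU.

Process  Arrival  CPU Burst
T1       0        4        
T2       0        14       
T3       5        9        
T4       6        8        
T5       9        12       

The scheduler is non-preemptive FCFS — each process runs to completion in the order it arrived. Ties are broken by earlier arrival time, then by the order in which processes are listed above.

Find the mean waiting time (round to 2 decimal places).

Timeline: | T1 0-4 | T2 4-18 | T3 18-27 | T4 27-35 | T5 35-47 |
Completion: T1=4  T2=18  T3=27  T4=35  T5=47
Waiting times: T1=0, T2=4, T3=13, T4=21, T5=26
Average waiting = (0+4+13+21+26) / 5 = 64/5 = 12.80

12.80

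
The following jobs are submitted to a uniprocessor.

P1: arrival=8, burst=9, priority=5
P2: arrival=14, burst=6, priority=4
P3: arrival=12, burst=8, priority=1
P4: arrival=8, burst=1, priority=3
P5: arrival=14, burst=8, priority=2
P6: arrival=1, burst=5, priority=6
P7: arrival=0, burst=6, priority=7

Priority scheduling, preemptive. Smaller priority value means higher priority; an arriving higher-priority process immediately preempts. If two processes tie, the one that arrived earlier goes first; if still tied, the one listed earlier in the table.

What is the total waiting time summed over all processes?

80

Gantt: | P7 0-1 | P6 1-6 | P7 6-8 | P4 8-9 | P1 9-12 | P3 12-20 | P5 20-28 | P2 28-34 | P1 34-40 | P7 40-43 |
Completion: P1=40  P2=34  P3=20  P4=9  P5=28  P6=6  P7=43
Turnaround (C−A): P1=32  P2=20  P3=8  P4=1  P5=14  P6=5  P7=43
Waiting = turnaround − burst: P1=23, P2=14, P3=0, P4=0, P5=6, P6=0, P7=37
Total waiting = 23 + 14 + 0 + 0 + 6 + 0 + 37 = 80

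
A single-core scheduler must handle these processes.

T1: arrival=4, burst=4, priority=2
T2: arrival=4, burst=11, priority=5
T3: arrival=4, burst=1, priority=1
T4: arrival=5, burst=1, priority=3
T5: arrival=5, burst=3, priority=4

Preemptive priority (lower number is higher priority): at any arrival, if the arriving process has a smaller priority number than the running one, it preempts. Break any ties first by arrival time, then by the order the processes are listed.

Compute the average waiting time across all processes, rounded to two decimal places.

Gantt: | idle 0-4 | T3 4-5 | T1 5-9 | T4 9-10 | T5 10-13 | T2 13-24 |
Completion: T1=9  T2=24  T3=5  T4=10  T5=13
Turnaround (C−A): T1=5  T2=20  T3=1  T4=5  T5=8
Waiting times: T1=1, T2=9, T3=0, T4=4, T5=5
Average waiting = (1+9+0+4+5) / 5 = 19/5 = 3.80

3.80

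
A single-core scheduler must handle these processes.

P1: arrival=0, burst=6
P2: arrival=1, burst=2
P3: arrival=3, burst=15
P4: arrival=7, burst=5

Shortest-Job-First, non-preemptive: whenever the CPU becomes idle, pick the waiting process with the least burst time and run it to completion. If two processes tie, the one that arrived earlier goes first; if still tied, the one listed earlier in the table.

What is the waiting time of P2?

Gantt: | P1 0-6 | P2 6-8 | P4 8-13 | P3 13-28 |
Completion: P1=6  P2=8  P3=28  P4=13
Waiting(P2) = turnaround − burst = 7 − 2 = 5

5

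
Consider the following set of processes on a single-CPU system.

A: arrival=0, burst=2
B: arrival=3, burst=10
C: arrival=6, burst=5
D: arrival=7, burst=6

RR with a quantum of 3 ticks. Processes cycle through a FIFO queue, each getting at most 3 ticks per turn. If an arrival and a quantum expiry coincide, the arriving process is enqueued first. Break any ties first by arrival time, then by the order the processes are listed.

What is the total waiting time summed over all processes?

27

Gantt: | A 0-2 | idle 2-3 | B 3-6 | C 6-9 | B 9-12 | D 12-15 | C 15-17 | B 17-20 | D 20-23 | B 23-24 |
Completion: A=2  B=24  C=17  D=23
Turnaround (C−A): A=2  B=21  C=11  D=16
Waiting = turnaround − burst: A=0, B=11, C=6, D=10
Total waiting = 0 + 11 + 6 + 10 = 27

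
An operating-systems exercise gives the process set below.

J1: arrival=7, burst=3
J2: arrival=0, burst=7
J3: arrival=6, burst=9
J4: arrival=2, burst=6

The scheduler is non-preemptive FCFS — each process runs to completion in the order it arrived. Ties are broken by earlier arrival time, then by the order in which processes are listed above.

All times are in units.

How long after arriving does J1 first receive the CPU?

Gantt: | J2 0-7 | J4 7-13 | J3 13-22 | J1 22-25 |
Completion: J1=25  J2=7  J3=22  J4=13
Turnaround (C−A): J1=18  J2=7  J3=16  J4=11
Response(J1) = first start − arrival = 22 − 7 = 15

15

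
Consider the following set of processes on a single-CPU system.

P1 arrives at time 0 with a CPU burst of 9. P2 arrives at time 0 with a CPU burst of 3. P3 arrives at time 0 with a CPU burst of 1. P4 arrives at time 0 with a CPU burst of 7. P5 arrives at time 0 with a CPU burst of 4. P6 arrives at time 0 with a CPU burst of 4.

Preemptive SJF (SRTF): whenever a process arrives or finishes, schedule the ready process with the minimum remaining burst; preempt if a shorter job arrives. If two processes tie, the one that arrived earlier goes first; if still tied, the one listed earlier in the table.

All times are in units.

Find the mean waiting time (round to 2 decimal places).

7.33

Timeline: | P3 0-1 | P2 1-4 | P5 4-8 | P6 8-12 | P4 12-19 | P1 19-28 |
Completion: P1=28  P2=4  P3=1  P4=19  P5=8  P6=12
Turnaround (C−A): P1=28  P2=4  P3=1  P4=19  P5=8  P6=12
Waiting times: P1=19, P2=1, P3=0, P4=12, P5=4, P6=8
Average waiting = (19+1+0+12+4+8) / 6 = 44/6 = 7.33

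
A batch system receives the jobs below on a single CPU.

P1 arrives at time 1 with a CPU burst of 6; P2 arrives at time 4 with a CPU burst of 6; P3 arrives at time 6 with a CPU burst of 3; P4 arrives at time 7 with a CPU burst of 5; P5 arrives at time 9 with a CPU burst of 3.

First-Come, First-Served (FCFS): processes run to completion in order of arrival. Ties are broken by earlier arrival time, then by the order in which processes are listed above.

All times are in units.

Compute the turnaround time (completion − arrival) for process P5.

15

Timeline: | idle 0-1 | P1 1-7 | P2 7-13 | P3 13-16 | P4 16-21 | P5 21-24 |
Completion: P1=7  P2=13  P3=16  P4=21  P5=24
Turnaround (C−A): P1=6  P2=9  P3=10  P4=14  P5=15
Turnaround(P5) = completion − arrival = 24 − 9 = 15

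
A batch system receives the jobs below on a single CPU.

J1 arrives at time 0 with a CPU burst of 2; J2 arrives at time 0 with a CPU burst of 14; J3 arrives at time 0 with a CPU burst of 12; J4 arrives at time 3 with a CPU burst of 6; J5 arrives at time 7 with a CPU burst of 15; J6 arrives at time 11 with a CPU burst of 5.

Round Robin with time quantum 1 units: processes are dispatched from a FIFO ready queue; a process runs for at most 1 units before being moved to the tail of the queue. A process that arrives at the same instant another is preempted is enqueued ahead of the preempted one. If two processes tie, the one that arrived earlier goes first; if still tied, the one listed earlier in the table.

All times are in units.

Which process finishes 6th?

Gantt: | J1 0-1 | J2 1-2 | J3 2-3 | J1 3-4 | J2 4-5 | J4 5-6 | J3 6-7 | J2 7-8 | J4 8-9 | J5 9-10 | J3 10-11 | J2 11-12 | J4 12-13 | J5 13-14 | J6 14-15 | J3 15-16 | J2 16-17 | J4 17-18 | J5 18-19 | J6 19-20 | J3 20-21 | J2 21-22 | J4 22-23 | J5 23-24 | J6 24-25 | J3 25-26 | J2 26-27 | J4 27-28 | J5 28-29 | J6 29-30 | J3 30-31 | J2 31-32 | J5 32-33 | J6 33-34 | J3 34-35 | J2 35-36 | J5 36-37 | J3 37-38 | J2 38-39 | J5 39-40 | J3 40-41 | J2 41-42 | J5 42-43 | J3 43-44 | J2 44-45 | J5 45-46 | J3 46-47 | J2 47-48 | J5 48-49 | J2 49-50 | J5 50-54 |
Completion: J1=4  J2=50  J3=47  J4=28  J5=54  J6=34
Turnaround (C−A): J1=4  J2=50  J3=47  J4=25  J5=47  J6=23
Finish order: J1 → J4 → J6 → J3 → J2 → J5

J5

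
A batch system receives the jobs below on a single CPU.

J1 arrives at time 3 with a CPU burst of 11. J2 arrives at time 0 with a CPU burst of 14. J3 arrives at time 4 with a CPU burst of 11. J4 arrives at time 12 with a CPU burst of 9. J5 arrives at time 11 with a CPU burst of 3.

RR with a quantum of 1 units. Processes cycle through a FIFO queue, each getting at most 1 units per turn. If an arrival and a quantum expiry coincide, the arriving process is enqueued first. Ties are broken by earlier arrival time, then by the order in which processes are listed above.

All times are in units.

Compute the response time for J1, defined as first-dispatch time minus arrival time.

0

Schedule: | J2 0-3 | J1 3-4 | J2 4-5 | J3 5-6 | J1 6-7 | J2 7-8 | J3 8-9 | J1 9-10 | J2 10-11 | J3 11-12 | J1 12-13 | J5 13-14 | J2 14-15 | J4 15-16 | J3 16-17 | J1 17-18 | J5 18-19 | J2 19-20 | J4 20-21 | J3 21-22 | J1 22-23 | J5 23-24 | J2 24-25 | J4 25-26 | J3 26-27 | J1 27-28 | J2 28-29 | J4 29-30 | J3 30-31 | J1 31-32 | J2 32-33 | J4 33-34 | J3 34-35 | J1 35-36 | J2 36-37 | J4 37-38 | J3 38-39 | J1 39-40 | J2 40-41 | J4 41-42 | J3 42-43 | J1 43-44 | J2 44-45 | J4 45-46 | J3 46-47 | J4 47-48 |
Completion: J1=44  J2=45  J3=47  J4=48  J5=24
Turnaround (C−A): J1=41  J2=45  J3=43  J4=36  J5=13
Response(J1) = first start − arrival = 3 − 3 = 0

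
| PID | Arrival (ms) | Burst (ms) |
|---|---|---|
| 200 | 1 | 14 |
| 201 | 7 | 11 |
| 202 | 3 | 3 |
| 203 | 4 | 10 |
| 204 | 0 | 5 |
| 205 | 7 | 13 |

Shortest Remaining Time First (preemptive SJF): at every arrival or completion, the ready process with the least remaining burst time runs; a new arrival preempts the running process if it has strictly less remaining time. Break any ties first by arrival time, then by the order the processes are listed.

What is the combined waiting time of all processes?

80

Gantt: | 204 0-5 | 202 5-8 | 203 8-18 | 201 18-29 | 205 29-42 | 200 42-56 |
Completion: 200=56  201=29  202=8  203=18  204=5  205=42
Waiting = turnaround − burst: 200=41, 201=11, 202=2, 203=4, 204=0, 205=22
Total waiting = 41 + 11 + 2 + 4 + 0 + 22 = 80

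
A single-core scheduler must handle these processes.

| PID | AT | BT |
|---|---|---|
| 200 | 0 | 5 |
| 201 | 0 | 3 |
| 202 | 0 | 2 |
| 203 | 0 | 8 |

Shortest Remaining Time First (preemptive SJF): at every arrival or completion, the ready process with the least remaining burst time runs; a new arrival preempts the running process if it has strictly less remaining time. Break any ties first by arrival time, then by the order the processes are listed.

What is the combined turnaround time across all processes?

35

Schedule: | 202 0-2 | 201 2-5 | 200 5-10 | 203 10-18 |
Completion: 200=10  201=5  202=2  203=18
Turnaround (C−A): 200=10  201=5  202=2  203=18
Turnaround = completion − arrival: 200=10, 201=5, 202=2, 203=18
Total turnaround = 10 + 5 + 2 + 18 = 35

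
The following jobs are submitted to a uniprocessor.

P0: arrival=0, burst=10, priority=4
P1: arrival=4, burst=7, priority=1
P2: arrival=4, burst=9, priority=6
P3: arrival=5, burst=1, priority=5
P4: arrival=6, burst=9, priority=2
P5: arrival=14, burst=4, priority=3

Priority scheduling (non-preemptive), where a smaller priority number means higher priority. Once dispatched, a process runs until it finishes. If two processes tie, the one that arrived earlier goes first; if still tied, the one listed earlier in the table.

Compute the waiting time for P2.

27

Timeline: | P0 0-10 | P1 10-17 | P4 17-26 | P5 26-30 | P3 30-31 | P2 31-40 |
Completion: P0=10  P1=17  P2=40  P3=31  P4=26  P5=30
Waiting(P2) = turnaround − burst = 36 − 9 = 27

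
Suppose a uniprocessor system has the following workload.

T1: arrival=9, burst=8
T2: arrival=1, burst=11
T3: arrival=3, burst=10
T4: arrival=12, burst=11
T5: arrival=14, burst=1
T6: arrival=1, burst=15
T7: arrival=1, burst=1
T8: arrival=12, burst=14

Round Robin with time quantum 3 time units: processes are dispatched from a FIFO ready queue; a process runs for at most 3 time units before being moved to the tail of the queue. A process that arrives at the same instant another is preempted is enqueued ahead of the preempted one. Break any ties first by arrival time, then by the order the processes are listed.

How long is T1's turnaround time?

46

Schedule: | idle 0-1 | T2 1-4 | T6 4-7 | T7 7-8 | T3 8-11 | T2 11-14 | T6 14-17 | T1 17-20 | T3 20-23 | T4 23-26 | T8 26-29 | T5 29-30 | T2 30-33 | T6 33-36 | T1 36-39 | T3 39-42 | T4 42-45 | T8 45-48 | T2 48-50 | T6 50-53 | T1 53-55 | T3 55-56 | T4 56-59 | T8 59-62 | T6 62-65 | T4 65-67 | T8 67-72 |
Completion: T1=55  T2=50  T3=56  T4=67  T5=30  T6=65  T7=8  T8=72
Turnaround(T1) = completion − arrival = 55 − 9 = 46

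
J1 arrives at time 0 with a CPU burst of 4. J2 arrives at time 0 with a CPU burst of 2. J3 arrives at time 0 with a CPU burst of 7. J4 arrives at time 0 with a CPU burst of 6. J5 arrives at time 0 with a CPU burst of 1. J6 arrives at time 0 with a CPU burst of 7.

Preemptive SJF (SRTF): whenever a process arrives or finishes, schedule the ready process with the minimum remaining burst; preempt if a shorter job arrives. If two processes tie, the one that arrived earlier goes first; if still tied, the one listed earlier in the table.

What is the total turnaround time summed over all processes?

Gantt: | J5 0-1 | J2 1-3 | J1 3-7 | J4 7-13 | J3 13-20 | J6 20-27 |
Completion: J1=7  J2=3  J3=20  J4=13  J5=1  J6=27
Turnaround (C−A): J1=7  J2=3  J3=20  J4=13  J5=1  J6=27
Turnaround = completion − arrival: J1=7, J2=3, J3=20, J4=13, J5=1, J6=27
Total turnaround = 7 + 3 + 20 + 13 + 1 + 27 = 71

71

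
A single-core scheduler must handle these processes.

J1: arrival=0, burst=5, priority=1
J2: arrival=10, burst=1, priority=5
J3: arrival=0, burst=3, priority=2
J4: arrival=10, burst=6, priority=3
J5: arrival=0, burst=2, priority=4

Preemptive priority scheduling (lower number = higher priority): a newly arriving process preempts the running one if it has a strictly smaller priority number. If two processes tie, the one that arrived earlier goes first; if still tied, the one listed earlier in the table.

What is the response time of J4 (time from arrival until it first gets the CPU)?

Gantt: | J1 0-5 | J3 5-8 | J5 8-10 | J4 10-16 | J2 16-17 |
Completion: J1=5  J2=17  J3=8  J4=16  J5=10
Response(J4) = first start − arrival = 10 − 10 = 0

0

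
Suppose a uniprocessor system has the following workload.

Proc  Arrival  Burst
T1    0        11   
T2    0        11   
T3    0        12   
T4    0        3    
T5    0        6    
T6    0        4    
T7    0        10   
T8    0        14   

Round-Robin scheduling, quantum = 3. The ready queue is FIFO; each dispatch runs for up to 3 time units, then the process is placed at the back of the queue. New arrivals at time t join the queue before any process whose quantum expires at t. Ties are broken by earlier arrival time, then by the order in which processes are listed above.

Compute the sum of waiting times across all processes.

338

Schedule: | T1 0-3 | T2 3-6 | T3 6-9 | T4 9-12 | T5 12-15 | T6 15-18 | T7 18-21 | T8 21-24 | T1 24-27 | T2 27-30 | T3 30-33 | T5 33-36 | T6 36-37 | T7 37-40 | T8 40-43 | T1 43-46 | T2 46-49 | T3 49-52 | T7 52-55 | T8 55-58 | T1 58-60 | T2 60-62 | T3 62-65 | T7 65-66 | T8 66-71 |
Completion: T1=60  T2=62  T3=65  T4=12  T5=36  T6=37  T7=66  T8=71
Waiting = turnaround − burst: T1=49, T2=51, T3=53, T4=9, T5=30, T6=33, T7=56, T8=57
Total waiting = 49 + 51 + 53 + 9 + 30 + 33 + 56 + 57 = 338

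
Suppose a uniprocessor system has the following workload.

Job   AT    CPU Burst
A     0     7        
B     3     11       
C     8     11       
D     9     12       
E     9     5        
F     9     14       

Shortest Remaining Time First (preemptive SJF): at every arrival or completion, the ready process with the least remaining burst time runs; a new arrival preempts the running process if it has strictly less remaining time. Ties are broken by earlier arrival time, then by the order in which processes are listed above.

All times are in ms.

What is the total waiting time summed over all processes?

86

Schedule: | A 0-7 | B 7-9 | E 9-14 | B 14-23 | C 23-34 | D 34-46 | F 46-60 |
Completion: A=7  B=23  C=34  D=46  E=14  F=60
Turnaround (C−A): A=7  B=20  C=26  D=37  E=5  F=51
Waiting = turnaround − burst: A=0, B=9, C=15, D=25, E=0, F=37
Total waiting = 0 + 9 + 15 + 25 + 0 + 37 = 86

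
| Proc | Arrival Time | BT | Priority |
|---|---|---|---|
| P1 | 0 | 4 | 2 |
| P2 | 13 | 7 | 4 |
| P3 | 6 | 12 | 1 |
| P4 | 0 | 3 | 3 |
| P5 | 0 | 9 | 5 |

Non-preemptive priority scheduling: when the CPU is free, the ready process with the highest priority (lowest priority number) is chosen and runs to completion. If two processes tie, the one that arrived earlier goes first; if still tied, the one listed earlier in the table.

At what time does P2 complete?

Schedule: | P1 0-4 | P4 4-7 | P3 7-19 | P2 19-26 | P5 26-35 |
Completion: P1=4  P2=26  P3=19  P4=7  P5=35
Turnaround (C−A): P1=4  P2=13  P3=13  P4=7  P5=35

26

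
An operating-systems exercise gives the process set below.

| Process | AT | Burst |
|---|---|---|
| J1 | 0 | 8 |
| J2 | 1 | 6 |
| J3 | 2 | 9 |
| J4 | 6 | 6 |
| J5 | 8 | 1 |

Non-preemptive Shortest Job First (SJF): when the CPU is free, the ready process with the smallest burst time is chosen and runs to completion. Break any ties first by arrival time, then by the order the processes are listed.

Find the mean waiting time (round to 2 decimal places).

7.20

Timeline: | J1 0-8 | J5 8-9 | J2 9-15 | J4 15-21 | J3 21-30 |
Completion: J1=8  J2=15  J3=30  J4=21  J5=9
Waiting times: J1=0, J2=8, J3=19, J4=9, J5=0
Average waiting = (0+8+19+9+0) / 5 = 36/5 = 7.20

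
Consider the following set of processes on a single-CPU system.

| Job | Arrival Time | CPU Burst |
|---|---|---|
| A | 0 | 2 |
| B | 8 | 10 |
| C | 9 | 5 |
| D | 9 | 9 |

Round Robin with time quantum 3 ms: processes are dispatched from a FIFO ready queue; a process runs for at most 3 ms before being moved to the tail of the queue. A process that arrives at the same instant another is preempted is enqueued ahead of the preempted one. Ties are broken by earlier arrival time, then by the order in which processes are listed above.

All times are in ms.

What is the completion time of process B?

Timeline: | A 0-2 | idle 2-8 | B 8-11 | C 11-14 | D 14-17 | B 17-20 | C 20-22 | D 22-25 | B 25-28 | D 28-31 | B 31-32 |
Completion: A=2  B=32  C=22  D=31
Turnaround (C−A): A=2  B=24  C=13  D=22

32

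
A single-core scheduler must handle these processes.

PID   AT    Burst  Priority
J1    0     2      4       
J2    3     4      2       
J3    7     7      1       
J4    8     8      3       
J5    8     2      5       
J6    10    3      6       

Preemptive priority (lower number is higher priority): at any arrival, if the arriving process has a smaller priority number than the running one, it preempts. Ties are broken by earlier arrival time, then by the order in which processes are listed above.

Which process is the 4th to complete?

J4

Schedule: | J1 0-2 | idle 2-3 | J2 3-7 | J3 7-14 | J4 14-22 | J5 22-24 | J6 24-27 |
Completion: J1=2  J2=7  J3=14  J4=22  J5=24  J6=27
Finish order: J1 → J2 → J3 → J4 → J5 → J6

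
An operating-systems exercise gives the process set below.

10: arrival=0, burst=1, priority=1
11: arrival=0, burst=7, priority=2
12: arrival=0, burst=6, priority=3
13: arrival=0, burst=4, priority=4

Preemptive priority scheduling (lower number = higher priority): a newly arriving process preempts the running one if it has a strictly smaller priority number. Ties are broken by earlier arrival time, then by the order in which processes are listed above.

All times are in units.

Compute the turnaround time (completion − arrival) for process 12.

14

Schedule: | 10 0-1 | 11 1-8 | 12 8-14 | 13 14-18 |
Completion: 10=1  11=8  12=14  13=18
Turnaround(12) = completion − arrival = 14 − 0 = 14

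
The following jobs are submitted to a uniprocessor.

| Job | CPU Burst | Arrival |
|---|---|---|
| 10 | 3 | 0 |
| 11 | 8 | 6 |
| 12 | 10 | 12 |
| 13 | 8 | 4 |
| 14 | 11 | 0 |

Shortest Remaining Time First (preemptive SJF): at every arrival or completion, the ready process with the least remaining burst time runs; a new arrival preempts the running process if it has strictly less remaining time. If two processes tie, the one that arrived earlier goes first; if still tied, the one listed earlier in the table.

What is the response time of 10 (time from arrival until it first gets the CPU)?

0

Gantt: | 10 0-3 | 14 3-4 | 13 4-12 | 11 12-20 | 14 20-30 | 12 30-40 |
Completion: 10=3  11=20  12=40  13=12  14=30
Response(10) = first start − arrival = 0 − 0 = 0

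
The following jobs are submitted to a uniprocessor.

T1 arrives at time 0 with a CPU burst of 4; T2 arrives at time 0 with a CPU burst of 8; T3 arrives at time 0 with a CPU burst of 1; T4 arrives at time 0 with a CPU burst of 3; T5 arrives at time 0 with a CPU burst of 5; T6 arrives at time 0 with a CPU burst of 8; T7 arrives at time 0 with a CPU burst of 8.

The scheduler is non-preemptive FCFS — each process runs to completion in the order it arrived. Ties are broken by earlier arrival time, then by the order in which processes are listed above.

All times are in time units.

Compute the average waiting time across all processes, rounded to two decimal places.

Timeline: | T1 0-4 | T2 4-12 | T3 12-13 | T4 13-16 | T5 16-21 | T6 21-29 | T7 29-37 |
Completion: T1=4  T2=12  T3=13  T4=16  T5=21  T6=29  T7=37
Turnaround (C−A): T1=4  T2=12  T3=13  T4=16  T5=21  T6=29  T7=37
Waiting times: T1=0, T2=4, T3=12, T4=13, T5=16, T6=21, T7=29
Average waiting = (0+4+12+13+16+21+29) / 7 = 95/7 = 13.57

13.57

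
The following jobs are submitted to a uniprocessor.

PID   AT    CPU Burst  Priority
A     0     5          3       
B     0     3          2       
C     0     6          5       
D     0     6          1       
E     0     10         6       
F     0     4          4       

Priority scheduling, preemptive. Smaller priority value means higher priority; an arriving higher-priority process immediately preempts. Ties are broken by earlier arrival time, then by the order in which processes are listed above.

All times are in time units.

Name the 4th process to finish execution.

Gantt: | D 0-6 | B 6-9 | A 9-14 | F 14-18 | C 18-24 | E 24-34 |
Completion: A=14  B=9  C=24  D=6  E=34  F=18
Turnaround (C−A): A=14  B=9  C=24  D=6  E=34  F=18
Finish order: D → B → A → F → C → E

F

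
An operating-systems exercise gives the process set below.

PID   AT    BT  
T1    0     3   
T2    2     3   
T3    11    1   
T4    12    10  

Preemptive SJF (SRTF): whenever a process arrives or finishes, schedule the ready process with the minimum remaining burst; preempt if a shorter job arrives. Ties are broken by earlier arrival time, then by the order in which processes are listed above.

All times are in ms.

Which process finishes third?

T3

Gantt: | T1 0-3 | T2 3-6 | idle 6-11 | T3 11-12 | T4 12-22 |
Completion: T1=3  T2=6  T3=12  T4=22
Turnaround (C−A): T1=3  T2=4  T3=1  T4=10
Finish order: T1 → T2 → T3 → T4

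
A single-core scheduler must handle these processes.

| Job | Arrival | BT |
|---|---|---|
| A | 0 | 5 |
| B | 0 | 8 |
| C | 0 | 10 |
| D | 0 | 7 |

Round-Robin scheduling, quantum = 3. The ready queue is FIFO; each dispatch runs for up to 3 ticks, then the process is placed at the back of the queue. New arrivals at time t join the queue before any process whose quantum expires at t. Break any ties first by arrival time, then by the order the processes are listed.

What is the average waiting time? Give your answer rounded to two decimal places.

17.00

Gantt: | A 0-3 | B 3-6 | C 6-9 | D 9-12 | A 12-14 | B 14-17 | C 17-20 | D 20-23 | B 23-25 | C 25-28 | D 28-29 | C 29-30 |
Completion: A=14  B=25  C=30  D=29
Waiting times: A=9, B=17, C=20, D=22
Average waiting = (9+17+20+22) / 4 = 68/4 = 17.00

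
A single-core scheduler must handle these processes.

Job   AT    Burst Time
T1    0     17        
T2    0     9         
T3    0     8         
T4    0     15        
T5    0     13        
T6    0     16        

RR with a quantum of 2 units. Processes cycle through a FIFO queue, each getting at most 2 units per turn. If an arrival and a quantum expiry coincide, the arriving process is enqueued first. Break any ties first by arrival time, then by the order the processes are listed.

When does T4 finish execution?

Gantt: | T1 0-2 | T2 2-4 | T3 4-6 | T4 6-8 | T5 8-10 | T6 10-12 | T1 12-14 | T2 14-16 | T3 16-18 | T4 18-20 | T5 20-22 | T6 22-24 | T1 24-26 | T2 26-28 | T3 28-30 | T4 30-32 | T5 32-34 | T6 34-36 | T1 36-38 | T2 38-40 | T3 40-42 | T4 42-44 | T5 44-46 | T6 46-48 | T1 48-50 | T2 50-51 | T4 51-53 | T5 53-55 | T6 55-57 | T1 57-59 | T4 59-61 | T5 61-63 | T6 63-65 | T1 65-67 | T4 67-69 | T5 69-70 | T6 70-72 | T1 72-74 | T4 74-75 | T6 75-77 | T1 77-78 |
Completion: T1=78  T2=51  T3=42  T4=75  T5=70  T6=77

75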